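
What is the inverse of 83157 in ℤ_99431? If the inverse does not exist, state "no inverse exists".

Run Euclid on (99431, 83157):
99431 = 1×83157 + 16274
83157 = 5×16274 + 1787
16274 = 9×1787 + 191
1787 = 9×191 + 68
191 = 2×68 + 55
68 = 1×55 + 13
55 = 4×13 + 3
13 = 4×3 + 1
3 = 3×1 + 0
Since gcd(83157, 99431) = 1, back-substitute to write 1 as a combination:
1 = 13 − 4·3
1 = −4·55 + 17·13
1 = 17·68 − 21·55
1 = −21·191 + 59·68
1 = 59·1787 − 552·191
1 = −552·16274 + 5027·1787
1 = 5027·83157 − 25687·16274
1 = −25687·99431 + 30714·83157
So 83157·30714 ≡ 1 (mod 99431).

30714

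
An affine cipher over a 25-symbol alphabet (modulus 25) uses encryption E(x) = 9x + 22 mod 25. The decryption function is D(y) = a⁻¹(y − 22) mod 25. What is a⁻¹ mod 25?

14

Apply the Euclidean algorithm to 25 and 9:
25 = 2×9 + 7
9 = 1×7 + 2
7 = 3×2 + 1
2 = 2×1 + 0
Since gcd(9, 25) = 1, back-substitute to write 1 as a combination:
1 = 7 − 3·2
1 = −3·9 + 4·7
1 = 4·25 − 11·9
Thus 9·(-11) ≡ 1 (mod 25); reducing, -11 mod 25 = 14.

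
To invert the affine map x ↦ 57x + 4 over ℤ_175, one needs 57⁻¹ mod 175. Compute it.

Apply the Euclidean algorithm to 175 and 57:
175 = 3×57 + 4
57 = 14×4 + 1
4 = 4×1 + 0
gcd = 1, so the inverse exists. Back-substitute:
1 = 57 − 14·4
1 = −14·175 + 43·57
So 57·43 ≡ 1 (mod 175).

43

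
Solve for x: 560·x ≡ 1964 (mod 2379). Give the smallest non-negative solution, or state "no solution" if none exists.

1210

First find gcd(560, 2379):
2379 = 4*560 + 139
560 = 4*139 + 4
139 = 34*4 + 3
4 = 1*3 + 1
3 = 3*1 + 0
gcd = 1, so a unique solution mod 2379 exists.
Back-substitute for the Bézout coefficients:
1 = 4 − 3
1 = −139 + 35·4
1 = 35·560 − 141·139
1 = −141·2379 + 599·560
So 560·(599) ≡ 1 (mod 2379), giving 560⁻¹ ≡ 599.
x ≡ 560⁻¹·1964 ≡ 599·1964 ≡ 1210 (mod 2379).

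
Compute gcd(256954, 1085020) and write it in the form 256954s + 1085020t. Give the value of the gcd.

Repeated division:
1085020 = 4×256954 + 57204
256954 = 4×57204 + 28138
57204 = 2×28138 + 928
28138 = 30×928 + 298
928 = 3×298 + 34
298 = 8×34 + 26
34 = 1×26 + 8
26 = 3×8 + 2
8 = 4×2 + 0
gcd(256954, 1085020) = 2.
Working backward:
2 = 26 − 3·8
2 = −3·34 + 4·26
2 = 4·298 − 35·34
2 = −35·928 + 109·298
2 = 109·28138 − 3305·928
2 = −3305·57204 + 6719·28138
2 = 6719·256954 − 30181·57204
2 = −30181·1085020 + 127443·256954
So 2 = (-30181)·1085020 + (127443)·256954.

2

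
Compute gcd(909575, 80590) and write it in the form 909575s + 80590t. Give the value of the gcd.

5

Repeated division:
909575 = 11*80590 + 23085
80590 = 3*23085 + 11335
23085 = 2*11335 + 415
11335 = 27*415 + 130
415 = 3*130 + 25
130 = 5*25 + 5
25 = 5*5 + 0
gcd(909575, 80590) = 5.
Express as a combination:
5 = 130 − 5·25
5 = −5·415 + 16·130
5 = 16·11335 − 437·415
5 = −437·23085 + 890·11335
5 = 890·80590 − 3107·23085
5 = −3107·909575 + 35067·80590
So 5 = (-3107)·909575 + (35067)·80590.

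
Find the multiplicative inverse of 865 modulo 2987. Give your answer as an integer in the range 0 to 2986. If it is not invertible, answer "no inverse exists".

Run Euclid on (2987, 865):
2987 = 3*865 + 392
865 = 2*392 + 81
392 = 4*81 + 68
81 = 1*68 + 13
68 = 5*13 + 3
13 = 4*3 + 1
3 = 3*1 + 0
The gcd is 1. Working backward:
1 = 13 − 4·3
1 = −4·68 + 21·13
1 = 21·81 − 25·68
1 = −25·392 + 121·81
1 = 121·865 − 267·392
1 = −267·2987 + 922·865
So 865·922 ≡ 1 (mod 2987).

922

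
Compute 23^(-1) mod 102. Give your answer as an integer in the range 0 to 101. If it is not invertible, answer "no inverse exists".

gcd(102, 23) by repeated division:
102 = 4×23 + 10
23 = 2×10 + 3
10 = 3×3 + 1
3 = 3×1 + 0
gcd = 1, so the inverse exists. Back-substitute:
1 = 10 − 3·3
1 = −3·23 + 7·10
1 = 7·102 − 31·23
Thus 23·(-31) ≡ 1 (mod 102); reducing, -31 mod 102 = 71.

71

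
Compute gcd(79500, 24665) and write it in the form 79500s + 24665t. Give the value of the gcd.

Apply Euclid's algorithm to 79500 and 24665:
79500 = 3×24665 + 5505
24665 = 4×5505 + 2645
5505 = 2×2645 + 215
2645 = 12×215 + 65
215 = 3×65 + 20
65 = 3×20 + 5
20 = 4×5 + 0
gcd(79500, 24665) = 5.
Back-substituting:
5 = 65 − 3·20
5 = −3·215 + 10·65
5 = 10·2645 − 123·215
5 = −123·5505 + 256·2645
5 = 256·24665 − 1147·5505
5 = −1147·79500 + 3697·24665
So 5 = (-1147)·79500 + (3697)·24665.

5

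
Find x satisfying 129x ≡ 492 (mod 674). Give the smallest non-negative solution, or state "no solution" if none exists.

First find gcd(129, 674):
674 = 5·129 + 29
129 = 4·29 + 13
29 = 2·13 + 3
13 = 4·3 + 1
3 = 3·1 + 0
gcd = 1, so a unique solution mod 674 exists.
Back-substitute for the Bézout coefficients:
1 = 13 − 4·3
1 = −4·29 + 9·13
1 = 9·129 − 40·29
1 = −40·674 + 209·129
So 129·(209) ≡ 1 (mod 674), giving 129⁻¹ ≡ 209.
x ≡ 129⁻¹·492 ≡ 209·492 ≡ 380 (mod 674).

380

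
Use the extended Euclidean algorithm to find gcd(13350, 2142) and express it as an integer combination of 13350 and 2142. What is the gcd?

Repeated division:
13350 = 6*2142 + 498
2142 = 4*498 + 150
498 = 3*150 + 48
150 = 3*48 + 6
48 = 8*6 + 0
gcd(13350, 2142) = 6.
Express as a combination:
6 = 150 − 3·48
6 = −3·498 + 10·150
6 = 10·2142 − 43·498
6 = −43·13350 + 268·2142
So 6 = (-43)·13350 + (268)·2142.

6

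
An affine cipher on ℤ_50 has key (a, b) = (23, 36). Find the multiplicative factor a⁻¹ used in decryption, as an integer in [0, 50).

Extended Euclidean algorithm:
50 = 2*23 + 4
23 = 5*4 + 3
4 = 1*3 + 1
3 = 3*1 + 0
The gcd is 1. Working backward:
1 = 4 − 3
1 = −23 + 6·4
1 = 6·50 − 13·23
So 23·(-13) ≡ 1 (mod 50), and -13 ≡ 37 (mod 50).

37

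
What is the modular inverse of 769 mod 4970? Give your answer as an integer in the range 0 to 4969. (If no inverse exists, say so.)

Apply the Euclidean algorithm to 4970 and 769:
4970 = 6×769 + 356
769 = 2×356 + 57
356 = 6×57 + 14
57 = 4×14 + 1
14 = 14×1 + 0
Since gcd(769, 4970) = 1, back-substitute to write 1 as a combination:
1 = 57 − 4·14
1 = −4·356 + 25·57
1 = 25·769 − 54·356
1 = −54·4970 + 349·769
So 769·349 ≡ 1 (mod 4970).

349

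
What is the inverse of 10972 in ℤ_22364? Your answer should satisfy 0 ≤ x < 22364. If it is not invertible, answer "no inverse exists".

Compute gcd(10972, 22364):
22364 = 2*10972 + 420
10972 = 26*420 + 52
420 = 8*52 + 4
52 = 13*4 + 0
gcd(10972, 22364) = 4 ≠ 1, so 10972 has no multiplicative inverse modulo 22364.

no inverse exists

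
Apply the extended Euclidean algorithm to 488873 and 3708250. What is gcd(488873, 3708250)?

7

Repeated division:
3708250 = 7*488873 + 286139
488873 = 1*286139 + 202734
286139 = 1*202734 + 83405
202734 = 2*83405 + 35924
83405 = 2*35924 + 11557
35924 = 3*11557 + 1253
11557 = 9*1253 + 280
1253 = 4*280 + 133
280 = 2*133 + 14
133 = 9*14 + 7
14 = 2*7 + 0
gcd(488873, 3708250) = 7.
Back-substituting:
7 = 133 − 9·14
7 = −9·280 + 19·133
7 = 19·1253 − 85·280
7 = −85·11557 + 784·1253
7 = 784·35924 − 2437·11557
7 = −2437·83405 + 5658·35924
7 = 5658·202734 − 13753·83405
7 = −13753·286139 + 19411·202734
7 = 19411·488873 − 33164·286139
7 = −33164·3708250 + 251559·488873
So 7 = (-33164)·3708250 + (251559)·488873.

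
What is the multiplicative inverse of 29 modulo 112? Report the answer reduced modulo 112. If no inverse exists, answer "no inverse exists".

85

Extended Euclidean algorithm:
112 = 3*29 + 25
29 = 1*25 + 4
25 = 6*4 + 1
4 = 4*1 + 0
gcd = 1, so the inverse exists. Back-substitute:
1 = 25 − 6·4
1 = −6·29 + 7·25
1 = 7·112 − 27·29
Hence 29⁻¹ ≡ -27 ≡ 85 (mod 112).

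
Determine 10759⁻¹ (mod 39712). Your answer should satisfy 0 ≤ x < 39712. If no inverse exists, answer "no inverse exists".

gcd(39712, 10759) by repeated division:
39712 = 3·10759 + 7435
10759 = 1·7435 + 3324
7435 = 2·3324 + 787
3324 = 4·787 + 176
787 = 4·176 + 83
176 = 2·83 + 10
83 = 8·10 + 3
10 = 3·3 + 1
3 = 3·1 + 0
Since gcd(10759, 39712) = 1, back-substitute to write 1 as a combination:
1 = 10 − 3·3
1 = −3·83 + 25·10
1 = 25·176 − 53·83
1 = −53·787 + 237·176
1 = 237·3324 − 1001·787
1 = −1001·7435 + 2239·3324
1 = 2239·10759 − 3240·7435
1 = −3240·39712 + 11959·10759
So 10759·11959 ≡ 1 (mod 39712).

11959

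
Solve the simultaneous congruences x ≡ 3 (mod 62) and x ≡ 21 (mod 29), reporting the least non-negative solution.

Write x = 3 + 62·k. Then 62·k ≡ 21 − 3 ≡ 18 (mod 29).
Need 62⁻¹ mod 29. Extended Euclid on (29, 4):
29 = 7·4 + 1
4 = 4·1 + 0
Back-substitute:
1 = 29 − 7·4
62⁻¹ ≡ 22 (mod 29), so k ≡ 22·18 ≡ 19 (mod 29).
x = 3 + 62·19 = 1181.

1181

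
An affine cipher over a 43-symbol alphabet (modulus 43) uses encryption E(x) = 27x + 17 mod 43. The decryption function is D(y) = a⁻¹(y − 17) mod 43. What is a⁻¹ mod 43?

8

Apply the Euclidean algorithm to 43 and 27:
43 = 1×27 + 16
27 = 1×16 + 11
16 = 1×11 + 5
11 = 2×5 + 1
5 = 5×1 + 0
The gcd is 1. Working backward:
1 = 11 − 2·5
1 = −2·16 + 3·11
1 = 3·27 − 5·16
1 = −5·43 + 8·27
So 27·8 ≡ 1 (mod 43).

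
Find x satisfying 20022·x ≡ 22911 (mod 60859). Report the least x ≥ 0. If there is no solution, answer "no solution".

First find gcd(20022, 60859):
60859 = 3×20022 + 793
20022 = 25×793 + 197
793 = 4×197 + 5
197 = 39×5 + 2
5 = 2×2 + 1
2 = 2×1 + 0
gcd = 1, so a unique solution mod 60859 exists.
Back-substitute for the Bézout coefficients:
1 = 5 − 2·2
1 = −2·197 + 79·5
1 = 79·793 − 318·197
1 = −318·20022 + 8029·793
1 = 8029·60859 − 24405·20022
So 20022·(-24405) ≡ 1 (mod 60859), giving 20022⁻¹ ≡ 36454.
x ≡ 20022⁻¹·22911 ≡ 36454·22911 ≡ 29537 (mod 60859).

29537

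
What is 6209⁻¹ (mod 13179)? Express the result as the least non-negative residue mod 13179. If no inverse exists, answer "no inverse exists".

Apply the Euclidean algorithm to 13179 and 6209:
13179 = 2×6209 + 761
6209 = 8×761 + 121
761 = 6×121 + 35
121 = 3×35 + 16
35 = 2×16 + 3
16 = 5×3 + 1
3 = 3×1 + 0
gcd = 1, so the inverse exists. Back-substitute:
1 = 16 − 5·3
1 = −5·35 + 11·16
1 = 11·121 − 38·35
1 = −38·761 + 239·121
1 = 239·6209 − 1950·761
1 = −1950·13179 + 4139·6209
So 6209·4139 ≡ 1 (mod 13179).

4139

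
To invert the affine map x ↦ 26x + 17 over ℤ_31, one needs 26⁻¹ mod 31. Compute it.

6

Apply the Euclidean algorithm to 31 and 26:
31 = 1·26 + 5
26 = 5·5 + 1
5 = 5·1 + 0
gcd = 1, so the inverse exists. Back-substitute:
1 = 26 − 5·5
1 = −5·31 + 6·26
So 26·6 ≡ 1 (mod 31).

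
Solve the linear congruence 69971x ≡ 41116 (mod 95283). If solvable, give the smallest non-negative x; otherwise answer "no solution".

First find gcd(69971, 95283):
95283 = 1*69971 + 25312
69971 = 2*25312 + 19347
25312 = 1*19347 + 5965
19347 = 3*5965 + 1452
5965 = 4*1452 + 157
1452 = 9*157 + 39
157 = 4*39 + 1
39 = 39*1 + 0
gcd = 1, so a unique solution mod 95283 exists.
Back-substitute for the Bézout coefficients:
1 = 157 − 4·39
1 = −4·1452 + 37·157
1 = 37·5965 − 152·1452
1 = −152·19347 + 493·5965
1 = 493·25312 − 645·19347
1 = −645·69971 + 1783·25312
1 = 1783·95283 − 2428·69971
So 69971·(-2428) ≡ 1 (mod 95283), giving 69971⁻¹ ≡ 92855.
x ≡ 69971⁻¹·41116 ≡ 92855·41116 ≡ 26936 (mod 95283).

26936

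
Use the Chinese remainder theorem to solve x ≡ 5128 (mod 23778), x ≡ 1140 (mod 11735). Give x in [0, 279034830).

206255500

Write x = 5128 + 23778·k. Then 23778·k ≡ 1140 − 5128 ≡ 7747 (mod 11735).
Need 23778⁻¹ mod 11735. Extended Euclid on (11735, 308):
11735 = 38×308 + 31
308 = 9×31 + 29
31 = 1×29 + 2
29 = 14×2 + 1
2 = 2×1 + 0
Back-substitute:
1 = 29 − 14·2
1 = −14·31 + 15·29
1 = 15·308 − 149·31
1 = −149·11735 + 5677·308
23778⁻¹ ≡ 5677 (mod 11735), so k ≡ 5677·7747 ≡ 8674 (mod 11735).
x = 5128 + 23778·8674 = 206255500.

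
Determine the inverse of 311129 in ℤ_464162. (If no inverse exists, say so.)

Extended Euclidean algorithm:
464162 = 1×311129 + 153033
311129 = 2×153033 + 5063
153033 = 30×5063 + 1143
5063 = 4×1143 + 491
1143 = 2×491 + 161
491 = 3×161 + 8
161 = 20×8 + 1
8 = 8×1 + 0
Since gcd(311129, 464162) = 1, back-substitute to write 1 as a combination:
1 = 161 − 20·8
1 = −20·491 + 61·161
1 = 61·1143 − 142·491
1 = −142·5063 + 629·1143
1 = 629·153033 − 19012·5063
1 = −19012·311129 + 38653·153033
1 = 38653·464162 − 57665·311129
So 311129·(-57665) ≡ 1 (mod 464162), and -57665 ≡ 406497 (mod 464162).

406497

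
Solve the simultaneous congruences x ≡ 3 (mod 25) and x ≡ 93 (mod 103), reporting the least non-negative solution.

2153

Write x = 3 + 25·k. Then 25·k ≡ 93 − 3 ≡ 90 (mod 103).
Need 25⁻¹ mod 103. Extended Euclid on (103, 25):
103 = 4*25 + 3
25 = 8*3 + 1
3 = 3*1 + 0
Back-substitute:
1 = 25 − 8·3
1 = −8·103 + 33·25
25⁻¹ ≡ 33 (mod 103), so k ≡ 33·90 ≡ 86 (mod 103).
x = 3 + 25·86 = 2153.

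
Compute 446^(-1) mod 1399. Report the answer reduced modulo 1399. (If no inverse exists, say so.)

1032

Run Euclid on (1399, 446):
1399 = 3·446 + 61
446 = 7·61 + 19
61 = 3·19 + 4
19 = 4·4 + 3
4 = 1·3 + 1
3 = 3·1 + 0
The gcd is 1. Working backward:
1 = 4 − 3
1 = −19 + 5·4
1 = 5·61 − 16·19
1 = −16·446 + 117·61
1 = 117·1399 − 367·446
So 446·(-367) ≡ 1 (mod 1399), and -367 ≡ 1032 (mod 1399).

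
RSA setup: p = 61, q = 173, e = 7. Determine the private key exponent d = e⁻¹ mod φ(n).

φ(n) = (p−1)(q−1) = 60·172 = 10320.
Need d with 7·d ≡ 1 (mod 10320). Apply the extended Euclidean algorithm:
10320 = 1474·7 + 2
7 = 3·2 + 1
2 = 2·1 + 0
Back-substitute:
1 = 7 − 3·2
1 = −3·10320 + 4423·7
So 7·4423 ≡ 1 (mod 10320), hence d = 4423.

4423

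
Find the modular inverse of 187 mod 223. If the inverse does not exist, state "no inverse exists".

Run Euclid on (223, 187):
223 = 1·187 + 36
187 = 5·36 + 7
36 = 5·7 + 1
7 = 7·1 + 0
The gcd is 1. Working backward:
1 = 36 − 5·7
1 = −5·187 + 26·36
1 = 26·223 − 31·187
Thus 187·(-31) ≡ 1 (mod 223); reducing, -31 mod 223 = 192.

192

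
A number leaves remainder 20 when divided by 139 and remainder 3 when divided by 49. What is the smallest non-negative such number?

6275

Write x = 20 + 139·k. Then 139·k ≡ 3 − 20 ≡ 32 (mod 49).
Need 139⁻¹ mod 49. Extended Euclid on (49, 41):
49 = 1×41 + 8
41 = 5×8 + 1
8 = 8×1 + 0
Back-substitute:
1 = 41 − 5·8
1 = −5·49 + 6·41
139⁻¹ ≡ 6 (mod 49), so k ≡ 6·32 ≡ 45 (mod 49).
x = 20 + 139·45 = 6275.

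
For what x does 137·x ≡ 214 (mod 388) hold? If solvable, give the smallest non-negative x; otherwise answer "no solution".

First find gcd(137, 388):
388 = 2·137 + 114
137 = 1·114 + 23
114 = 4·23 + 22
23 = 1·22 + 1
22 = 22·1 + 0
gcd = 1, so a unique solution mod 388 exists.
Back-substitute for the Bézout coefficients:
1 = 23 − 22
1 = −114 + 5·23
1 = 5·137 − 6·114
1 = −6·388 + 17·137
So 137·(17) ≡ 1 (mod 388), giving 137⁻¹ ≡ 17.
x ≡ 137⁻¹·214 ≡ 17·214 ≡ 146 (mod 388).

146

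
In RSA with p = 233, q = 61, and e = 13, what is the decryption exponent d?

9637

φ(n) = (p−1)(q−1) = 232·60 = 13920.
Need d with 13·d ≡ 1 (mod 13920). Apply the extended Euclidean algorithm:
13920 = 1070·13 + 10
13 = 1·10 + 3
10 = 3·3 + 1
3 = 3·1 + 0
Back-substitute:
1 = 10 − 3·3
1 = −3·13 + 4·10
1 = 4·13920 − 4283·13
So 13·(-4283) ≡ 1 (mod 13920), hence d ≡ -4283 ≡ 9637 (mod 13920).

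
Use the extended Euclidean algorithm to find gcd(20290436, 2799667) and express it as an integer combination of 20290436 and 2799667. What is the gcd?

1

Euclidean algorithm:
20290436 = 7·2799667 + 692767
2799667 = 4·692767 + 28599
692767 = 24·28599 + 6391
28599 = 4·6391 + 3035
6391 = 2·3035 + 321
3035 = 9·321 + 146
321 = 2·146 + 29
146 = 5·29 + 1
29 = 29·1 + 0
gcd(20290436, 2799667) = 1.
Working backward:
1 = 146 − 5·29
1 = −5·321 + 11·146
1 = 11·3035 − 104·321
1 = −104·6391 + 219·3035
1 = 219·28599 − 980·6391
1 = −980·692767 + 23739·28599
1 = 23739·2799667 − 95936·692767
1 = −95936·20290436 + 695291·2799667
So 1 = (-95936)·20290436 + (695291)·2799667.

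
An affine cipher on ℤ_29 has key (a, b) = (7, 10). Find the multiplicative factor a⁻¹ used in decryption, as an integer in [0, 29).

25

Extended Euclidean algorithm:
29 = 4×7 + 1
7 = 7×1 + 0
gcd = 1, so the inverse exists. Back-substitute:
1 = 29 − 4·7
Hence 7⁻¹ ≡ -4 ≡ 25 (mod 29).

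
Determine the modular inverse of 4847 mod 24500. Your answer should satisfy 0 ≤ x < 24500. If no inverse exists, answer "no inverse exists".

13683

Apply the Euclidean algorithm to 24500 and 4847:
24500 = 5*4847 + 265
4847 = 18*265 + 77
265 = 3*77 + 34
77 = 2*34 + 9
34 = 3*9 + 7
9 = 1*7 + 2
7 = 3*2 + 1
2 = 2*1 + 0
gcd = 1, so the inverse exists. Back-substitute:
1 = 7 − 3·2
1 = −3·9 + 4·7
1 = 4·34 − 15·9
1 = −15·77 + 34·34
1 = 34·265 − 117·77
1 = −117·4847 + 2140·265
1 = 2140·24500 − 10817·4847
Hence 4847⁻¹ ≡ -10817 ≡ 13683 (mod 24500).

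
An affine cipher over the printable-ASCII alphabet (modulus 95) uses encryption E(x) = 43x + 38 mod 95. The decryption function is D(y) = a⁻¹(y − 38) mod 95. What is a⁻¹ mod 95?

gcd(95, 43) by repeated division:
95 = 2×43 + 9
43 = 4×9 + 7
9 = 1×7 + 2
7 = 3×2 + 1
2 = 2×1 + 0
The gcd is 1. Working backward:
1 = 7 − 3·2
1 = −3·9 + 4·7
1 = 4·43 − 19·9
1 = −19·95 + 42·43
So 43·42 ≡ 1 (mod 95).

42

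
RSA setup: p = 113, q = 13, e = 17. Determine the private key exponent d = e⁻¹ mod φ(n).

1265

φ(n) = (p−1)(q−1) = 112·12 = 1344.
Need d with 17·d ≡ 1 (mod 1344). Apply the extended Euclidean algorithm:
1344 = 79*17 + 1
17 = 17*1 + 0
Back-substitute:
1 = 1344 − 79·17
So 17·(-79) ≡ 1 (mod 1344), hence d ≡ -79 ≡ 1265 (mod 1344).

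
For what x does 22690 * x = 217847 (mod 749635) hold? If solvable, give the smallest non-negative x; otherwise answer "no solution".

no solution

gcd(22690, 749635):
749635 = 33*22690 + 865
22690 = 26*865 + 200
865 = 4*200 + 65
200 = 3*65 + 5
65 = 13*5 + 0
gcd = 5, but 5 ∤ 217847, so the congruence has no solution.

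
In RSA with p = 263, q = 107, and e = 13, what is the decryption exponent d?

6409

φ(n) = (p−1)(q−1) = 262·106 = 27772.
Need d with 13·d ≡ 1 (mod 27772). Apply the extended Euclidean algorithm:
27772 = 2136×13 + 4
13 = 3×4 + 1
4 = 4×1 + 0
Back-substitute:
1 = 13 − 3·4
1 = −3·27772 + 6409·13
So 13·6409 ≡ 1 (mod 27772), hence d = 6409.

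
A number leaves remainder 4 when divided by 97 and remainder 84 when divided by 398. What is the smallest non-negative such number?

Write x = 4 + 97·k. Then 97·k ≡ 84 − 4 ≡ 80 (mod 398).
Need 97⁻¹ mod 398. Extended Euclid on (398, 97):
398 = 4×97 + 10
97 = 9×10 + 7
10 = 1×7 + 3
7 = 2×3 + 1
3 = 3×1 + 0
Back-substitute:
1 = 7 − 2·3
1 = −2·10 + 3·7
1 = 3·97 − 29·10
1 = −29·398 + 119·97
97⁻¹ ≡ 119 (mod 398), so k ≡ 119·80 ≡ 366 (mod 398).
x = 4 + 97·366 = 35506.

35506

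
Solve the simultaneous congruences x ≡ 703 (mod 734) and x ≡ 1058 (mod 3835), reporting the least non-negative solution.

1101703

Write x = 703 + 734·k. Then 734·k ≡ 1058 − 703 ≡ 355 (mod 3835).
Need 734⁻¹ mod 3835. Extended Euclid on (3835, 734):
3835 = 5*734 + 165
734 = 4*165 + 74
165 = 2*74 + 17
74 = 4*17 + 6
17 = 2*6 + 5
6 = 1*5 + 1
5 = 5*1 + 0
Back-substitute:
1 = 6 − 5
1 = −17 + 3·6
1 = 3·74 − 13·17
1 = −13·165 + 29·74
1 = 29·734 − 129·165
1 = −129·3835 + 674·734
734⁻¹ ≡ 674 (mod 3835), so k ≡ 674·355 ≡ 1500 (mod 3835).
x = 703 + 734·1500 = 1101703.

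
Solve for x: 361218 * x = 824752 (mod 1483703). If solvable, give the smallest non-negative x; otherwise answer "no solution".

no solution

gcd(361218, 1483703):
1483703 = 4*361218 + 38831
361218 = 9*38831 + 11739
38831 = 3*11739 + 3614
11739 = 3*3614 + 897
3614 = 4*897 + 26
897 = 34*26 + 13
26 = 2*13 + 0
gcd = 13, but 13 ∤ 824752, so the congruence has no solution.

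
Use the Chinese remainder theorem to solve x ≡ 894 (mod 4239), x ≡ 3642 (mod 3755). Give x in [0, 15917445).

Write x = 894 + 4239·k. Then 4239·k ≡ 3642 − 894 ≡ 2748 (mod 3755).
Need 4239⁻¹ mod 3755. Extended Euclid on (3755, 484):
3755 = 7×484 + 367
484 = 1×367 + 117
367 = 3×117 + 16
117 = 7×16 + 5
16 = 3×5 + 1
5 = 5×1 + 0
Back-substitute:
1 = 16 − 3·5
1 = −3·117 + 22·16
1 = 22·367 − 69·117
1 = −69·484 + 91·367
1 = 91·3755 − 706·484
4239⁻¹ ≡ 3049 (mod 3755), so k ≡ 3049·2748 ≡ 1247 (mod 3755).
x = 894 + 4239·1247 = 5286927.

5286927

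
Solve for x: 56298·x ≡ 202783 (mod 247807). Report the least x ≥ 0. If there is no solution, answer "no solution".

First find gcd(56298, 247807):
247807 = 4*56298 + 22615
56298 = 2*22615 + 11068
22615 = 2*11068 + 479
11068 = 23*479 + 51
479 = 9*51 + 20
51 = 2*20 + 11
20 = 1*11 + 9
11 = 1*9 + 2
9 = 4*2 + 1
2 = 2*1 + 0
gcd = 1, so a unique solution mod 247807 exists.
Back-substitute for the Bézout coefficients:
1 = 9 − 4·2
1 = −4·11 + 5·9
1 = 5·20 − 9·11
1 = −9·51 + 23·20
1 = 23·479 − 216·51
1 = −216·11068 + 4991·479
1 = 4991·22615 − 10198·11068
1 = −10198·56298 + 25387·22615
1 = 25387·247807 − 111746·56298
So 56298·(-111746) ≡ 1 (mod 247807), giving 56298⁻¹ ≡ 136061.
x ≡ 56298⁻¹·202783 ≡ 136061·202783 ≡ 26383 (mod 247807).

26383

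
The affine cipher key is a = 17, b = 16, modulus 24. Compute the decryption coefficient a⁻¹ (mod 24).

17

Extended Euclidean algorithm:
24 = 1×17 + 7
17 = 2×7 + 3
7 = 2×3 + 1
3 = 3×1 + 0
Since gcd(17, 24) = 1, back-substitute to write 1 as a combination:
1 = 7 − 2·3
1 = −2·17 + 5·7
1 = 5·24 − 7·17
Thus 17·(-7) ≡ 1 (mod 24); reducing, -7 mod 24 = 17.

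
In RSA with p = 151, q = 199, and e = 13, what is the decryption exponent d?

φ(n) = (p−1)(q−1) = 150·198 = 29700.
Need d with 13·d ≡ 1 (mod 29700). Apply the extended Euclidean algorithm:
29700 = 2284×13 + 8
13 = 1×8 + 5
8 = 1×5 + 3
5 = 1×3 + 2
3 = 1×2 + 1
2 = 2×1 + 0
Back-substitute:
1 = 3 − 2
1 = −5 + 2·3
1 = 2·8 − 3·5
1 = −3·13 + 5·8
1 = 5·29700 − 11423·13
So 13·(-11423) ≡ 1 (mod 29700), hence d ≡ -11423 ≡ 18277 (mod 29700).

18277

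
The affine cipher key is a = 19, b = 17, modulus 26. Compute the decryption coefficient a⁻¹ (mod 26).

Run Euclid on (26, 19):
26 = 1*19 + 7
19 = 2*7 + 5
7 = 1*5 + 2
5 = 2*2 + 1
2 = 2*1 + 0
Since gcd(19, 26) = 1, back-substitute to write 1 as a combination:
1 = 5 − 2·2
1 = −2·7 + 3·5
1 = 3·19 − 8·7
1 = −8·26 + 11·19
So 19·11 ≡ 1 (mod 26).

11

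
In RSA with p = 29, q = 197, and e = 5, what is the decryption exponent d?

3293

φ(n) = (p−1)(q−1) = 28·196 = 5488.
Need d with 5·d ≡ 1 (mod 5488). Apply the extended Euclidean algorithm:
5488 = 1097×5 + 3
5 = 1×3 + 2
3 = 1×2 + 1
2 = 2×1 + 0
Back-substitute:
1 = 3 − 2
1 = −5 + 2·3
1 = 2·5488 − 2195·5
So 5·(-2195) ≡ 1 (mod 5488), hence d ≡ -2195 ≡ 3293 (mod 5488).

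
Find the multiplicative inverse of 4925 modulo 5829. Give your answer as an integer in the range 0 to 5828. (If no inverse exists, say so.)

Extended Euclidean algorithm:
5829 = 1·4925 + 904
4925 = 5·904 + 405
904 = 2·405 + 94
405 = 4·94 + 29
94 = 3·29 + 7
29 = 4·7 + 1
7 = 7·1 + 0
The gcd is 1. Working backward:
1 = 29 − 4·7
1 = −4·94 + 13·29
1 = 13·405 − 56·94
1 = −56·904 + 125·405
1 = 125·4925 − 681·904
1 = −681·5829 + 806·4925
So 4925·806 ≡ 1 (mod 5829).

806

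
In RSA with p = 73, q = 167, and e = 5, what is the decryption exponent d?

4781

φ(n) = (p−1)(q−1) = 72·166 = 11952.
Need d with 5·d ≡ 1 (mod 11952). Apply the extended Euclidean algorithm:
11952 = 2390×5 + 2
5 = 2×2 + 1
2 = 2×1 + 0
Back-substitute:
1 = 5 − 2·2
1 = −2·11952 + 4781·5
So 5·4781 ≡ 1 (mod 11952), hence d = 4781.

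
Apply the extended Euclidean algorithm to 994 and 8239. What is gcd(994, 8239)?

Euclidean algorithm:
8239 = 8*994 + 287
994 = 3*287 + 133
287 = 2*133 + 21
133 = 6*21 + 7
21 = 3*7 + 0
gcd(994, 8239) = 7.
Express as a combination:
7 = 133 − 6·21
7 = −6·287 + 13·133
7 = 13·994 − 45·287
7 = −45·8239 + 373·994
So 7 = (-45)·8239 + (373)·994.

7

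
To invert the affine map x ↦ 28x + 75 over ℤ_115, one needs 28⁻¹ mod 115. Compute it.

37

Run Euclid on (115, 28):
115 = 4×28 + 3
28 = 9×3 + 1
3 = 3×1 + 0
Since gcd(28, 115) = 1, back-substitute to write 1 as a combination:
1 = 28 − 9·3
1 = −9·115 + 37·28
So 28·37 ≡ 1 (mod 115).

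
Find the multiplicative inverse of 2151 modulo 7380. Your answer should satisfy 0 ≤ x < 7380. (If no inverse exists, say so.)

no inverse exists

Compute gcd(2151, 7380):
7380 = 3·2151 + 927
2151 = 2·927 + 297
927 = 3·297 + 36
297 = 8·36 + 9
36 = 4·9 + 0
gcd(2151, 7380) = 9 ≠ 1, so 2151 has no multiplicative inverse modulo 7380.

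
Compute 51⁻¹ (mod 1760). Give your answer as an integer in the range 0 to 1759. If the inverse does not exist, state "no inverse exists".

1691

Apply the Euclidean algorithm to 1760 and 51:
1760 = 34·51 + 26
51 = 1·26 + 25
26 = 1·25 + 1
25 = 25·1 + 0
gcd = 1, so the inverse exists. Back-substitute:
1 = 26 − 25
1 = −51 + 2·26
1 = 2·1760 − 69·51
So 51·(-69) ≡ 1 (mod 1760), and -69 ≡ 1691 (mod 1760).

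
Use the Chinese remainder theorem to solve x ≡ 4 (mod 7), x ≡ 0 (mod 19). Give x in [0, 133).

95

Write x = 4 + 7·k. Then 7·k ≡ 0 − 4 ≡ 15 (mod 19).
Need 7⁻¹ mod 19. Extended Euclid on (19, 7):
19 = 2×7 + 5
7 = 1×5 + 2
5 = 2×2 + 1
2 = 2×1 + 0
Back-substitute:
1 = 5 − 2·2
1 = −2·7 + 3·5
1 = 3·19 − 8·7
7⁻¹ ≡ 11 (mod 19), so k ≡ 11·15 ≡ 13 (mod 19).
x = 4 + 7·13 = 95.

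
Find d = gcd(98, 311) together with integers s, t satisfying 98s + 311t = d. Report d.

1

Repeated division:
311 = 3·98 + 17
98 = 5·17 + 13
17 = 1·13 + 4
13 = 3·4 + 1
4 = 4·1 + 0
gcd(98, 311) = 1.
Working backward:
1 = 13 − 3·4
1 = −3·17 + 4·13
1 = 4·98 − 23·17
1 = −23·311 + 73·98
So 1 = (-23)·311 + (73)·98.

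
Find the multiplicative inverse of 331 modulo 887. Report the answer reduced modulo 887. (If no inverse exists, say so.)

Run Euclid on (887, 331):
887 = 2*331 + 225
331 = 1*225 + 106
225 = 2*106 + 13
106 = 8*13 + 2
13 = 6*2 + 1
2 = 2*1 + 0
The gcd is 1. Working backward:
1 = 13 − 6·2
1 = −6·106 + 49·13
1 = 49·225 − 104·106
1 = −104·331 + 153·225
1 = 153·887 − 410·331
Thus 331·(-410) ≡ 1 (mod 887); reducing, -410 mod 887 = 477.

477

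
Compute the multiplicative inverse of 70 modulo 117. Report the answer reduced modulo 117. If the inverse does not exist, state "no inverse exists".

112

Extended Euclidean algorithm:
117 = 1×70 + 47
70 = 1×47 + 23
47 = 2×23 + 1
23 = 23×1 + 0
gcd = 1, so the inverse exists. Back-substitute:
1 = 47 − 2·23
1 = −2·70 + 3·47
1 = 3·117 − 5·70
Hence 70⁻¹ ≡ -5 ≡ 112 (mod 117).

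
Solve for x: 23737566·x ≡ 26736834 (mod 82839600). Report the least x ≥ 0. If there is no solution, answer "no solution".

First find gcd(23737566, 82839600):
82839600 = 3*23737566 + 11626902
23737566 = 2*11626902 + 483762
11626902 = 24*483762 + 16614
483762 = 29*16614 + 1956
16614 = 8*1956 + 966
1956 = 2*966 + 24
966 = 40*24 + 6
24 = 4*6 + 0
gcd = 6 and 6 | 26736834, so solutions exist. Divide through by 6: 3956261x ≡ 4456139 (mod 13806600).
Now find 3956261⁻¹ mod 13806600:
13806600 = 3·3956261 + 1937817
3956261 = 2·1937817 + 80627
1937817 = 24·80627 + 2769
80627 = 29·2769 + 326
2769 = 8·326 + 161
326 = 2·161 + 4
161 = 40·4 + 1
4 = 4·1 + 0
Back-substitute:
1 = 161 − 40·4
1 = −40·326 + 81·161
1 = 81·2769 − 688·326
1 = −688·80627 + 20033·2769
1 = 20033·1937817 − 481480·80627
1 = −481480·3956261 + 982993·1937817
1 = 982993·13806600 − 3430459·3956261
So 3956261·(-3430459) ≡ 1 (mod 13806600), i.e. 3956261⁻¹ ≡ 10376141.
Then x ≡ 10376141·4456139 ≡ 10155799 (mod 13806600); the smallest non-negative solution is x = 10155799.

10155799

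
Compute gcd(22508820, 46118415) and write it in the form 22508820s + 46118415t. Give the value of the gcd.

Repeated division:
46118415 = 2*22508820 + 1100775
22508820 = 20*1100775 + 493320
1100775 = 2*493320 + 114135
493320 = 4*114135 + 36780
114135 = 3*36780 + 3795
36780 = 9*3795 + 2625
3795 = 1*2625 + 1170
2625 = 2*1170 + 285
1170 = 4*285 + 30
285 = 9*30 + 15
30 = 2*15 + 0
gcd(22508820, 46118415) = 15.
Working backward:
15 = 285 − 9·30
15 = −9·1170 + 37·285
15 = 37·2625 − 83·1170
15 = −83·3795 + 120·2625
15 = 120·36780 − 1163·3795
15 = −1163·114135 + 3609·36780
15 = 3609·493320 − 15599·114135
15 = −15599·1100775 + 34807·493320
15 = 34807·22508820 − 711739·1100775
15 = −711739·46118415 + 1458285·22508820
So 15 = (-711739)·46118415 + (1458285)·22508820.

15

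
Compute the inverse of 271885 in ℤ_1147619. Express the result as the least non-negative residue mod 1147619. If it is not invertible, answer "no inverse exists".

gcd(1147619, 271885) by repeated division:
1147619 = 4*271885 + 60079
271885 = 4*60079 + 31569
60079 = 1*31569 + 28510
31569 = 1*28510 + 3059
28510 = 9*3059 + 979
3059 = 3*979 + 122
979 = 8*122 + 3
122 = 40*3 + 2
3 = 1*2 + 1
2 = 2*1 + 0
Since gcd(271885, 1147619) = 1, back-substitute to write 1 as a combination:
1 = 3 − 2
1 = −122 + 41·3
1 = 41·979 − 329·122
1 = −329·3059 + 1028·979
1 = 1028·28510 − 9581·3059
1 = −9581·31569 + 10609·28510
1 = 10609·60079 − 20190·31569
1 = −20190·271885 + 91369·60079
1 = 91369·1147619 − 385666·271885
So 271885·(-385666) ≡ 1 (mod 1147619), and -385666 ≡ 761953 (mod 1147619).

761953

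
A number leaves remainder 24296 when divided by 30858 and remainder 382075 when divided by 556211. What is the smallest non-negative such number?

Write x = 24296 + 30858·k. Then 30858·k ≡ 382075 − 24296 ≡ 357779 (mod 556211).
Need 30858⁻¹ mod 556211. Extended Euclid on (556211, 30858):
556211 = 18×30858 + 767
30858 = 40×767 + 178
767 = 4×178 + 55
178 = 3×55 + 13
55 = 4×13 + 3
13 = 4×3 + 1
3 = 3×1 + 0
Back-substitute:
1 = 13 − 4·3
1 = −4·55 + 17·13
1 = 17·178 − 55·55
1 = −55·767 + 237·178
1 = 237·30858 − 9535·767
1 = −9535·556211 + 171867·30858
30858⁻¹ ≡ 171867 (mod 556211), so k ≡ 171867·357779 ≡ 164921 (mod 556211).
x = 24296 + 30858·164921 = 5089156514.

5089156514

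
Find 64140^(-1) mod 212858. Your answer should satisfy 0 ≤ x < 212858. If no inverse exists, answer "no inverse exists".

Euclidean algorithm on 212858, 64140:
212858 = 3·64140 + 20438
64140 = 3·20438 + 2826
20438 = 7·2826 + 656
2826 = 4·656 + 202
656 = 3·202 + 50
202 = 4·50 + 2
50 = 25·2 + 0
The gcd is 2, not 1, hence no inverse exists.

no inverse exists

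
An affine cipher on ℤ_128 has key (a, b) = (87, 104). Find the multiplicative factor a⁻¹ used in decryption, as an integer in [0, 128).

Apply the Euclidean algorithm to 128 and 87:
128 = 1×87 + 41
87 = 2×41 + 5
41 = 8×5 + 1
5 = 5×1 + 0
Since gcd(87, 128) = 1, back-substitute to write 1 as a combination:
1 = 41 − 8·5
1 = −8·87 + 17·41
1 = 17·128 − 25·87
Hence 87⁻¹ ≡ -25 ≡ 103 (mod 128).

103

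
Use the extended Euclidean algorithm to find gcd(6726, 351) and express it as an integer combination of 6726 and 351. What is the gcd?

Apply Euclid's algorithm to 6726 and 351:
6726 = 19×351 + 57
351 = 6×57 + 9
57 = 6×9 + 3
9 = 3×3 + 0
gcd(6726, 351) = 3.
Express as a combination:
3 = 57 − 6·9
3 = −6·351 + 37·57
3 = 37·6726 − 709·351
So 3 = (37)·6726 + (-709)·351.

3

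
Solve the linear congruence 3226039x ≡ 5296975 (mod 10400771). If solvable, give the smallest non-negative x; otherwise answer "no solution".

4992047

First find gcd(3226039, 10400771):
10400771 = 3×3226039 + 722654
3226039 = 4×722654 + 335423
722654 = 2×335423 + 51808
335423 = 6×51808 + 24575
51808 = 2×24575 + 2658
24575 = 9×2658 + 653
2658 = 4×653 + 46
653 = 14×46 + 9
46 = 5×9 + 1
9 = 9×1 + 0
gcd = 1, so a unique solution mod 10400771 exists.
Back-substitute for the Bézout coefficients:
1 = 46 − 5·9
1 = −5·653 + 71·46
1 = 71·2658 − 289·653
1 = −289·24575 + 2672·2658
1 = 2672·51808 − 5633·24575
1 = −5633·335423 + 36470·51808
1 = 36470·722654 − 78573·335423
1 = −78573·3226039 + 350762·722654
1 = 350762·10400771 − 1130859·3226039
So 3226039·(-1130859) ≡ 1 (mod 10400771), giving 3226039⁻¹ ≡ 9269912.
x ≡ 3226039⁻¹·5296975 ≡ 9269912·5296975 ≡ 4992047 (mod 10400771).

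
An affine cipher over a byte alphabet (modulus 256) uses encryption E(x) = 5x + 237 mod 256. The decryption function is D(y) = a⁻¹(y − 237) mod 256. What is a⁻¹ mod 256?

Apply the Euclidean algorithm to 256 and 5:
256 = 51×5 + 1
5 = 5×1 + 0
gcd = 1, so the inverse exists. Back-substitute:
1 = 256 − 51·5
Thus 5·(-51) ≡ 1 (mod 256); reducing, -51 mod 256 = 205.

205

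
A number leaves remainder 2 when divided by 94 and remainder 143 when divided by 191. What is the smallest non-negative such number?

9120

Write x = 2 + 94·k. Then 94·k ≡ 143 − 2 ≡ 141 (mod 191).
Need 94⁻¹ mod 191. Extended Euclid on (191, 94):
191 = 2*94 + 3
94 = 31*3 + 1
3 = 3*1 + 0
Back-substitute:
1 = 94 − 31·3
1 = −31·191 + 63·94
94⁻¹ ≡ 63 (mod 191), so k ≡ 63·141 ≡ 97 (mod 191).
x = 2 + 94·97 = 9120.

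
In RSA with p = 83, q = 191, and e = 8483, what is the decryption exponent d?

φ(n) = (p−1)(q−1) = 82·190 = 15580.
Need d with 8483·d ≡ 1 (mod 15580). Apply the extended Euclidean algorithm:
15580 = 1×8483 + 7097
8483 = 1×7097 + 1386
7097 = 5×1386 + 167
1386 = 8×167 + 50
167 = 3×50 + 17
50 = 2×17 + 16
17 = 1×16 + 1
16 = 16×1 + 0
Back-substitute:
1 = 17 − 16
1 = −50 + 3·17
1 = 3·167 − 10·50
1 = −10·1386 + 83·167
1 = 83·7097 − 425·1386
1 = −425·8483 + 508·7097
1 = 508·15580 − 933·8483
So 8483·(-933) ≡ 1 (mod 15580), hence d ≡ -933 ≡ 14647 (mod 15580).

14647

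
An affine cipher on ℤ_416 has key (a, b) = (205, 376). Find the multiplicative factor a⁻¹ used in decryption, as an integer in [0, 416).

Run Euclid on (416, 205):
416 = 2*205 + 6
205 = 34*6 + 1
6 = 6*1 + 0
The gcd is 1. Working backward:
1 = 205 − 34·6
1 = −34·416 + 69·205
So 205·69 ≡ 1 (mod 416).

69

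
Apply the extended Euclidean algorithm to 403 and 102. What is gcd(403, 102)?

Euclidean algorithm:
403 = 3*102 + 97
102 = 1*97 + 5
97 = 19*5 + 2
5 = 2*2 + 1
2 = 2*1 + 0
gcd(403, 102) = 1.
Working backward:
1 = 5 − 2·2
1 = −2·97 + 39·5
1 = 39·102 − 41·97
1 = −41·403 + 162·102
So 1 = (-41)·403 + (162)·102.

1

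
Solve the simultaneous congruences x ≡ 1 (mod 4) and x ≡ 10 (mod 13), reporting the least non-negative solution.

Write x = 1 + 4·k. Then 4·k ≡ 10 − 1 ≡ 9 (mod 13).
Need 4⁻¹ mod 13. Extended Euclid on (13, 4):
13 = 3×4 + 1
4 = 4×1 + 0
Back-substitute:
1 = 13 − 3·4
4⁻¹ ≡ 10 (mod 13), so k ≡ 10·9 ≡ 12 (mod 13).
x = 1 + 4·12 = 49.

49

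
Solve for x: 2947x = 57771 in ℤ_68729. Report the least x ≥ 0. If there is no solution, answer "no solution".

First find gcd(2947, 68729):
68729 = 23×2947 + 948
2947 = 3×948 + 103
948 = 9×103 + 21
103 = 4×21 + 19
21 = 1×19 + 2
19 = 9×2 + 1
2 = 2×1 + 0
gcd = 1, so a unique solution mod 68729 exists.
Back-substitute for the Bézout coefficients:
1 = 19 − 9·2
1 = −9·21 + 10·19
1 = 10·103 − 49·21
1 = −49·948 + 451·103
1 = 451·2947 − 1402·948
1 = −1402·68729 + 32697·2947
So 2947·(32697) ≡ 1 (mod 68729), giving 2947⁻¹ ≡ 32697.
x ≡ 2947⁻¹·57771 ≡ 32697·57771 ≡ 59280 (mod 68729).

59280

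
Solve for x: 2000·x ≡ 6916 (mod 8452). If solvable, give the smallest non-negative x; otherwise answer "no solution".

1977

First find gcd(2000, 8452):
8452 = 4·2000 + 452
2000 = 4·452 + 192
452 = 2·192 + 68
192 = 2·68 + 56
68 = 1·56 + 12
56 = 4·12 + 8
12 = 1·8 + 4
8 = 2·4 + 0
gcd = 4 and 4 | 6916, so solutions exist. Divide through by 4: 500x ≡ 1729 (mod 2113).
Now find 500⁻¹ mod 2113:
2113 = 4·500 + 113
500 = 4·113 + 48
113 = 2·48 + 17
48 = 2·17 + 14
17 = 1·14 + 3
14 = 4·3 + 2
3 = 1·2 + 1
2 = 2·1 + 0
Back-substitute:
1 = 3 − 2
1 = −14 + 5·3
1 = 5·17 − 6·14
1 = −6·48 + 17·17
1 = 17·113 − 40·48
1 = −40·500 + 177·113
1 = 177·2113 − 748·500
So 500·(-748) ≡ 1 (mod 2113), i.e. 500⁻¹ ≡ 1365.
Then x ≡ 1365·1729 ≡ 1977 (mod 2113); the smallest non-negative solution is x = 1977.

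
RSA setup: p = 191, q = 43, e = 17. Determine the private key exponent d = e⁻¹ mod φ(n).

5633

φ(n) = (p−1)(q−1) = 190·42 = 7980.
Need d with 17·d ≡ 1 (mod 7980). Apply the extended Euclidean algorithm:
7980 = 469*17 + 7
17 = 2*7 + 3
7 = 2*3 + 1
3 = 3*1 + 0
Back-substitute:
1 = 7 − 2·3
1 = −2·17 + 5·7
1 = 5·7980 − 2347·17
So 17·(-2347) ≡ 1 (mod 7980), hence d ≡ -2347 ≡ 5633 (mod 7980).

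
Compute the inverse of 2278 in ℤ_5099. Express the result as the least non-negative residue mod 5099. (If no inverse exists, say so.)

Apply the Euclidean algorithm to 5099 and 2278:
5099 = 2×2278 + 543
2278 = 4×543 + 106
543 = 5×106 + 13
106 = 8×13 + 2
13 = 6×2 + 1
2 = 2×1 + 0
gcd = 1, so the inverse exists. Back-substitute:
1 = 13 − 6·2
1 = −6·106 + 49·13
1 = 49·543 − 251·106
1 = −251·2278 + 1053·543
1 = 1053·5099 − 2357·2278
Thus 2278·(-2357) ≡ 1 (mod 5099); reducing, -2357 mod 5099 = 2742.

2742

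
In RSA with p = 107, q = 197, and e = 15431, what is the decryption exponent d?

2511

φ(n) = (p−1)(q−1) = 106·196 = 20776.
Need d with 15431·d ≡ 1 (mod 20776). Apply the extended Euclidean algorithm:
20776 = 1·15431 + 5345
15431 = 2·5345 + 4741
5345 = 1·4741 + 604
4741 = 7·604 + 513
604 = 1·513 + 91
513 = 5·91 + 58
91 = 1·58 + 33
58 = 1·33 + 25
33 = 1·25 + 8
25 = 3·8 + 1
8 = 8·1 + 0
Back-substitute:
1 = 25 − 3·8
1 = −3·33 + 4·25
1 = 4·58 − 7·33
1 = −7·91 + 11·58
1 = 11·513 − 62·91
1 = −62·604 + 73·513
1 = 73·4741 − 573·604
1 = −573·5345 + 646·4741
1 = 646·15431 − 1865·5345
1 = −1865·20776 + 2511·15431
So 15431·2511 ≡ 1 (mod 20776), hence d = 2511.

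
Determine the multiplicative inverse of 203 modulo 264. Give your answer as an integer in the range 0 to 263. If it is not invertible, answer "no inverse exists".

251

Run Euclid on (264, 203):
264 = 1*203 + 61
203 = 3*61 + 20
61 = 3*20 + 1
20 = 20*1 + 0
gcd = 1, so the inverse exists. Back-substitute:
1 = 61 − 3·20
1 = −3·203 + 10·61
1 = 10·264 − 13·203
Hence 203⁻¹ ≡ -13 ≡ 251 (mod 264).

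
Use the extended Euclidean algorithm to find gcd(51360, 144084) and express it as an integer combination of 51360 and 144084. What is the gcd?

Euclidean algorithm:
144084 = 2*51360 + 41364
51360 = 1*41364 + 9996
41364 = 4*9996 + 1380
9996 = 7*1380 + 336
1380 = 4*336 + 36
336 = 9*36 + 12
36 = 3*12 + 0
gcd(51360, 144084) = 12.
Working backward:
12 = 336 − 9·36
12 = −9·1380 + 37·336
12 = 37·9996 − 268·1380
12 = −268·41364 + 1109·9996
12 = 1109·51360 − 1377·41364
12 = −1377·144084 + 3863·51360
So 12 = (-1377)·144084 + (3863)·51360.

12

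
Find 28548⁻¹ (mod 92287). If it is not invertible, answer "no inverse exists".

Compute gcd(28548, 92287):
92287 = 3·28548 + 6643
28548 = 4·6643 + 1976
6643 = 3·1976 + 715
1976 = 2·715 + 546
715 = 1·546 + 169
546 = 3·169 + 39
169 = 4·39 + 13
39 = 3·13 + 0
The gcd is 13, not 1, hence no inverse exists.

no inverse exists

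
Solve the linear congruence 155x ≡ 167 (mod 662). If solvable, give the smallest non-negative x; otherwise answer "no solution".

189

First find gcd(155, 662):
662 = 4×155 + 42
155 = 3×42 + 29
42 = 1×29 + 13
29 = 2×13 + 3
13 = 4×3 + 1
3 = 3×1 + 0
gcd = 1, so a unique solution mod 662 exists.
Back-substitute for the Bézout coefficients:
1 = 13 − 4·3
1 = −4·29 + 9·13
1 = 9·42 − 13·29
1 = −13·155 + 48·42
1 = 48·662 − 205·155
So 155·(-205) ≡ 1 (mod 662), giving 155⁻¹ ≡ 457.
x ≡ 155⁻¹·167 ≡ 457·167 ≡ 189 (mod 662).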